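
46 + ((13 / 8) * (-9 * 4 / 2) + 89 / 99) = 6989 / 396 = 17.65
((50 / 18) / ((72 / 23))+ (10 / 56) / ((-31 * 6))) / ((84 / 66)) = 85690 / 123039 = 0.70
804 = 804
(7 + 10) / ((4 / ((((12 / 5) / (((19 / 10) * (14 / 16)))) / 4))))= 204 / 133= 1.53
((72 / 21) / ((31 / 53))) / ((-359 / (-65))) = 1.06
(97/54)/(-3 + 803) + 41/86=889771/1857600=0.48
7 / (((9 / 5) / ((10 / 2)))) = 175 / 9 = 19.44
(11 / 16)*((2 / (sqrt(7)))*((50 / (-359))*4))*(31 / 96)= -8525*sqrt(7) / 241248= -0.09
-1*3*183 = -549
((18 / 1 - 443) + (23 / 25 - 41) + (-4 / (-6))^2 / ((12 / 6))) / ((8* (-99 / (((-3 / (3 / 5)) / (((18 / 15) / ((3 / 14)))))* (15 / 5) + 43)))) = 118085497 / 4989600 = 23.67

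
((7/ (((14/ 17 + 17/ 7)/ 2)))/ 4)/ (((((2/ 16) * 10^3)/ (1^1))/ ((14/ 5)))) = 5831/ 241875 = 0.02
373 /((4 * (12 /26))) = 4849 /24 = 202.04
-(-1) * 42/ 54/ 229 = 7/ 2061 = 0.00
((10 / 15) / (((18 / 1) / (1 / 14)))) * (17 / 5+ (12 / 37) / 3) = 649 / 69930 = 0.01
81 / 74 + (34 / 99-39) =-275179 / 7326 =-37.56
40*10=400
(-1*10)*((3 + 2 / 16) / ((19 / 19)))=-125 / 4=-31.25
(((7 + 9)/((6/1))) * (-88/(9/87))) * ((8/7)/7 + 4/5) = -4818176/2205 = -2185.11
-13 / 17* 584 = -7592 / 17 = -446.59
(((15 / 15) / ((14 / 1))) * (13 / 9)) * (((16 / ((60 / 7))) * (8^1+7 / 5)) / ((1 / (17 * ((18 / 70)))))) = 20774 / 2625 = 7.91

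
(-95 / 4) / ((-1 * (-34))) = -95 / 136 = -0.70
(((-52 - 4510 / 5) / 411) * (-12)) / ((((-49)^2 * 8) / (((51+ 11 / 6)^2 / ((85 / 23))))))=122496091 / 111838580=1.10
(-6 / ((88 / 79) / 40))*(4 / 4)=-2370 / 11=-215.45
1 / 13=0.08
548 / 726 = 274 / 363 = 0.75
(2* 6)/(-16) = -3/4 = -0.75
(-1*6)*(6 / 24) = -3 / 2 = -1.50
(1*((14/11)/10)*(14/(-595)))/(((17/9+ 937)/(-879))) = 55377/19751875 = 0.00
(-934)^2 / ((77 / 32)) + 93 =362630.56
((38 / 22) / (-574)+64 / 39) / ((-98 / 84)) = -403355 / 287287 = -1.40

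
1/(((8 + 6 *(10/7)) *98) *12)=1/19488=0.00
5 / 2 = 2.50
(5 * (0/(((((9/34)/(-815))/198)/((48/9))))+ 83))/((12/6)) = 415/2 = 207.50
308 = 308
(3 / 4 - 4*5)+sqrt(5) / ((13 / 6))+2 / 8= -19+6*sqrt(5) / 13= -17.97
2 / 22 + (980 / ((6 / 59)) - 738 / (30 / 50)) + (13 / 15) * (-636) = 1296167 / 165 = 7855.56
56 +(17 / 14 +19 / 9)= 7475 / 126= 59.33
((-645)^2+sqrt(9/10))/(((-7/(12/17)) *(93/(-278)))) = 125405.49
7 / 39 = 0.18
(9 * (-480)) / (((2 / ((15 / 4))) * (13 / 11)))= -6853.85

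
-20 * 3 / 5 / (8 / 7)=-21 / 2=-10.50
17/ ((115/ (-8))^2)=1088/ 13225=0.08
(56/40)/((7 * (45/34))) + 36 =8134/225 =36.15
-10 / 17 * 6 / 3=-20 / 17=-1.18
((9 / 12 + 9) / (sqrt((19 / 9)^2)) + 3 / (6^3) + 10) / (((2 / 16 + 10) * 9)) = 20017 / 124659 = 0.16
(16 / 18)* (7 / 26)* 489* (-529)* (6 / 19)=-4828712 / 247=-19549.44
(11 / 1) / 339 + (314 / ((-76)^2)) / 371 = 11839151 / 363220872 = 0.03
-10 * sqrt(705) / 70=-sqrt(705) / 7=-3.79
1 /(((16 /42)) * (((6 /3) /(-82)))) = -861 /8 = -107.62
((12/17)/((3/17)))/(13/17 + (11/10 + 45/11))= 7480/11137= 0.67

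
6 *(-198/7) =-1188/7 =-169.71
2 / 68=1 / 34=0.03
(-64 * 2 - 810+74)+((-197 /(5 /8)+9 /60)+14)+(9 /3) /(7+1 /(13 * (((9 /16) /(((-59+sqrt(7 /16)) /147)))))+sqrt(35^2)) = -1010498757792777 /867396932140 - 17199 * sqrt(7) /43369846607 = -1164.98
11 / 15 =0.73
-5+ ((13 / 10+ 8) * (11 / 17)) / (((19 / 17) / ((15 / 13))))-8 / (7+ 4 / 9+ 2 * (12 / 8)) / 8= 12965 / 11609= 1.12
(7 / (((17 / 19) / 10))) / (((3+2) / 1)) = 266 / 17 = 15.65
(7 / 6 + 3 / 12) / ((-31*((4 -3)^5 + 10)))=-17 / 4092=-0.00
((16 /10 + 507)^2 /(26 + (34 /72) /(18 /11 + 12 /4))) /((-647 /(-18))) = 12571554456 /45597325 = 275.71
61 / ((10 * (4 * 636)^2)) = 61 / 64719360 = 0.00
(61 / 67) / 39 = 61 / 2613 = 0.02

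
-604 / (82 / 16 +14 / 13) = -62816 / 645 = -97.39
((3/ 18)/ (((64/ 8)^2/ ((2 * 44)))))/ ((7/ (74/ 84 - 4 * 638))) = -1178617/ 14112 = -83.52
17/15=1.13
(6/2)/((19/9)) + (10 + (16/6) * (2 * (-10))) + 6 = -35.91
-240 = -240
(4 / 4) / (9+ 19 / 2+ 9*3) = 2 / 91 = 0.02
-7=-7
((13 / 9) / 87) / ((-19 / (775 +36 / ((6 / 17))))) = -11401 / 14877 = -0.77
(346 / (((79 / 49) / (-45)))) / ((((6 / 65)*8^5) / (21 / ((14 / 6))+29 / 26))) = -167208825 / 5177344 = -32.30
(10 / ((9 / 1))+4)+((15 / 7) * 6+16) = 2140 / 63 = 33.97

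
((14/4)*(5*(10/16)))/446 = 175/7136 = 0.02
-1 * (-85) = 85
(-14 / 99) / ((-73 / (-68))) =-0.13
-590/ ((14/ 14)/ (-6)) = 3540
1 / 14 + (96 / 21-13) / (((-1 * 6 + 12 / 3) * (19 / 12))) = 727 / 266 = 2.73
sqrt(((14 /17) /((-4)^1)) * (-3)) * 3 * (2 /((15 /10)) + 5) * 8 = 76 * sqrt(714) /17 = 119.46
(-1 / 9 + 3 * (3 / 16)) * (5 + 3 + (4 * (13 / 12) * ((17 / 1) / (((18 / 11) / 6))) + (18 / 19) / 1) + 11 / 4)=12529205 / 98496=127.21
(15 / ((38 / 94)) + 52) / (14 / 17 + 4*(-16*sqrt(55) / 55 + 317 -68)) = 0.09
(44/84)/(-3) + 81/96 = 1349/2016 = 0.67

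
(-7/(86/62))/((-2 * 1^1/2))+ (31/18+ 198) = 204.77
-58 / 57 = -1.02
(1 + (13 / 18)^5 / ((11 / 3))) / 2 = 7299709 / 13856832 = 0.53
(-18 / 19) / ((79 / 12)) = -216 / 1501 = -0.14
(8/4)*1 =2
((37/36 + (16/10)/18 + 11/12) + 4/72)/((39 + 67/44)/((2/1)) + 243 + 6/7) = 0.01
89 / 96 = 0.93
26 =26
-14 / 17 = -0.82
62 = 62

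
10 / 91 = 0.11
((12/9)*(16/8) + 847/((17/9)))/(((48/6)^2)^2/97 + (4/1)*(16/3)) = 2231485/314432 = 7.10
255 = 255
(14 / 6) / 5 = 7 / 15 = 0.47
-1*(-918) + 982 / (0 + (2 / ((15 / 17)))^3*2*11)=398548917 / 432344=921.83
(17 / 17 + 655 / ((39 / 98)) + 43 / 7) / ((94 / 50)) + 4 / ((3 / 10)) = 11453080 / 12831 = 892.61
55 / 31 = 1.77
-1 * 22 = -22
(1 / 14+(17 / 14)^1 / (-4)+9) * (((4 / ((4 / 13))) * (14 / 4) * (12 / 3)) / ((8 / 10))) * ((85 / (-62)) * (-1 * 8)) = 2712775 / 124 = 21877.22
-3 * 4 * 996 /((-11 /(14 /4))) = 41832 /11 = 3802.91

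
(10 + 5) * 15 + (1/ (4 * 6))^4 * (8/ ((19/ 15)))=59097605/ 262656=225.00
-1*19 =-19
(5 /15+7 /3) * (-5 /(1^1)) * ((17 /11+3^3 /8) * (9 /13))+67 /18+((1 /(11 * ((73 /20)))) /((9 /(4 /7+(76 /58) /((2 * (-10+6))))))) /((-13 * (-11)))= -5831863217 /139861722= -41.70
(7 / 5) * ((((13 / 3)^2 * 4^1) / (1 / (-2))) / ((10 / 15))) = -4732 / 15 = -315.47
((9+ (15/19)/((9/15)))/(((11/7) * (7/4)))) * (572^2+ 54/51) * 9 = 39246502176/3553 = 11046018.06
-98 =-98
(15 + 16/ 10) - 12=23/ 5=4.60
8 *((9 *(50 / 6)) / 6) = 100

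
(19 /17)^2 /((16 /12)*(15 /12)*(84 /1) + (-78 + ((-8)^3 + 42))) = -361 /117912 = -0.00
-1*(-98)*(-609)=-59682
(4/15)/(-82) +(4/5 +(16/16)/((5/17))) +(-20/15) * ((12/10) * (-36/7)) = 53491/4305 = 12.43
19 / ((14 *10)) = 19 / 140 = 0.14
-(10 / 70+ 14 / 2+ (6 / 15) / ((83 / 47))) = -21408 / 2905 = -7.37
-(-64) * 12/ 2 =384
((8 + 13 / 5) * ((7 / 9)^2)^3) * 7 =43647779 / 2657205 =16.43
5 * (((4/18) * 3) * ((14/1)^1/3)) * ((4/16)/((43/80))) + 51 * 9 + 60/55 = 1989407/4257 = 467.33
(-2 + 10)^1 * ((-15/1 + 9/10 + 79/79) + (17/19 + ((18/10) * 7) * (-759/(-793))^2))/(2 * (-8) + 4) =26387639/59740655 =0.44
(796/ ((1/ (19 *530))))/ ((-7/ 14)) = -16031440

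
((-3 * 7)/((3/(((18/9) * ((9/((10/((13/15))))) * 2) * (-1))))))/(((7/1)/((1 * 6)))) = 468/25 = 18.72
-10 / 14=-5 / 7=-0.71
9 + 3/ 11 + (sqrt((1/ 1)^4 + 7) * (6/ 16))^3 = 27 * sqrt(2)/ 32 + 102/ 11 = 10.47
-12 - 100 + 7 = -105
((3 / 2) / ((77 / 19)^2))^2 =1172889 / 140612164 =0.01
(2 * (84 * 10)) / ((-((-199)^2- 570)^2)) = -1680 / 1523418961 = -0.00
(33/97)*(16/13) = 0.42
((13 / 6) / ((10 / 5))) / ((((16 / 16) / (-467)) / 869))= -5275699 / 12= -439641.58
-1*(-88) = 88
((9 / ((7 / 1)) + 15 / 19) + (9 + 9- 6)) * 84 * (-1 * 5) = -112320 / 19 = -5911.58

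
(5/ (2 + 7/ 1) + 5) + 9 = 131/ 9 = 14.56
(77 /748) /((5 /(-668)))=-13.75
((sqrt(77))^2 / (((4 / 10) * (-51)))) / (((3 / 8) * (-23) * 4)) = 385 / 3519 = 0.11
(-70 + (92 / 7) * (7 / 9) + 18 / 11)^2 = 33131536 / 9801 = 3380.42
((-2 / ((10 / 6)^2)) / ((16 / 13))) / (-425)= 117 / 85000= 0.00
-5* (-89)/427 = 445/427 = 1.04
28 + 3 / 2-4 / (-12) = 29.83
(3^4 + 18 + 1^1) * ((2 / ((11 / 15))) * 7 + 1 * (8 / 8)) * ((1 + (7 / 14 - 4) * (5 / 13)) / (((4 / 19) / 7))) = -508725 / 22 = -23123.86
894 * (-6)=-5364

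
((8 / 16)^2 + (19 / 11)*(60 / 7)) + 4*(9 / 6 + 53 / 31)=266331 / 9548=27.89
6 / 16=3 / 8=0.38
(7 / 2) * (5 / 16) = 35 / 32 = 1.09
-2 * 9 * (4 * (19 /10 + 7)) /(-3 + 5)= -1602 /5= -320.40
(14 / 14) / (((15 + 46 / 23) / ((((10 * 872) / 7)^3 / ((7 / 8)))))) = 5304438784000 / 40817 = 129956605.92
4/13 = 0.31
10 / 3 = 3.33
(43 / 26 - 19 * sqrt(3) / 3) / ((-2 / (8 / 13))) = -86 / 169 + 76 * sqrt(3) / 39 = 2.87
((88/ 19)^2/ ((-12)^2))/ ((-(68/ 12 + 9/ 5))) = -605/ 30324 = -0.02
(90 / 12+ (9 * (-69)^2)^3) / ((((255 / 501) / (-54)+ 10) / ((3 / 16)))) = 2128401510331372551 / 1441520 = 1476498078647.10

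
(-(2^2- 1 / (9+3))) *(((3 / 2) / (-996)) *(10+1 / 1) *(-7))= -3619 / 7968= -0.45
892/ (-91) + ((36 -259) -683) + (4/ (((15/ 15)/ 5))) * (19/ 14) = -80868/ 91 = -888.66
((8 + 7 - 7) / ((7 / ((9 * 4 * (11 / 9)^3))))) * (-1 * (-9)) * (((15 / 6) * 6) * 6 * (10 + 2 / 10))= 4344384 / 7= 620626.29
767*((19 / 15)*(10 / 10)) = 14573 / 15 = 971.53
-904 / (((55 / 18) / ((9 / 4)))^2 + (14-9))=-5931144 / 44905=-132.08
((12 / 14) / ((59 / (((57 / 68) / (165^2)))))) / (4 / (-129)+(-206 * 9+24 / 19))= -46569 / 192893975974700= -0.00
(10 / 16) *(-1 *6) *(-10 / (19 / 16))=600 / 19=31.58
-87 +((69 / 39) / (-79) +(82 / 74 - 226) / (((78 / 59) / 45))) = -45259711 / 5846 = -7742.00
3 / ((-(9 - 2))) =-0.43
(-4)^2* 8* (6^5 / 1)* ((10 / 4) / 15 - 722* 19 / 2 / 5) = -6826125312 / 5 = -1365225062.40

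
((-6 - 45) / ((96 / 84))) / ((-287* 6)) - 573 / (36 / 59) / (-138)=927577 / 135792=6.83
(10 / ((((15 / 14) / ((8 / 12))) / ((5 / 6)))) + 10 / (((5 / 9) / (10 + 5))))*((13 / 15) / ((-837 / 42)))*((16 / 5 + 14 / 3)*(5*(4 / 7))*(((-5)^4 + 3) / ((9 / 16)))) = -183237257216 / 610173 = -300303.78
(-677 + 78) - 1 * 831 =-1430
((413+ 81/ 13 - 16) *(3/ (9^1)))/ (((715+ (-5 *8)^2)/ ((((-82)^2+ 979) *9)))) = 121137378/ 30095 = 4025.17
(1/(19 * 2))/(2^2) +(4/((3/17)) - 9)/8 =1.71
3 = 3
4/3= 1.33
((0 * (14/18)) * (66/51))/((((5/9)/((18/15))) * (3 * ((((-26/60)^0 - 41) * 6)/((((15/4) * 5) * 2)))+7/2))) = 0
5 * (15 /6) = 25 /2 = 12.50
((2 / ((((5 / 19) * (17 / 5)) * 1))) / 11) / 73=0.00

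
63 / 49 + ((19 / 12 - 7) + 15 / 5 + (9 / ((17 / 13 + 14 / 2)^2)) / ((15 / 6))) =-24467 / 22680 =-1.08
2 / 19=0.11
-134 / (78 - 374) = 67 / 148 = 0.45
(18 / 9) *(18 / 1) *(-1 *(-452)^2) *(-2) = 14709888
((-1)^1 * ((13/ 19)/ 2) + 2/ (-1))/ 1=-89/ 38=-2.34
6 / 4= 3 / 2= 1.50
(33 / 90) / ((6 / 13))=143 / 180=0.79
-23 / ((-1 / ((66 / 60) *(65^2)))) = 106892.50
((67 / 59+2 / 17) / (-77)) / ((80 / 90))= -11313 / 617848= -0.02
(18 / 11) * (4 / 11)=72 / 121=0.60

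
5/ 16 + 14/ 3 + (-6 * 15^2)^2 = 87480239/ 48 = 1822504.98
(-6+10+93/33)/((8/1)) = 75/88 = 0.85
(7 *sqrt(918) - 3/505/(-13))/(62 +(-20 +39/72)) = 72/6702865 +504 *sqrt(102)/1021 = 4.99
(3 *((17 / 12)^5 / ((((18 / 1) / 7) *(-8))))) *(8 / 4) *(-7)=69572993 / 5971968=11.65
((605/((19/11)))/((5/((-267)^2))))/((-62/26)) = -2094250.54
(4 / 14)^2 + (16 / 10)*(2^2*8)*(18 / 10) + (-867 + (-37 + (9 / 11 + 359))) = -6089894 / 13475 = -451.94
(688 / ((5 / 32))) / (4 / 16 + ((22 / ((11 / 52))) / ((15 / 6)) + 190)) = 88064 / 4637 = 18.99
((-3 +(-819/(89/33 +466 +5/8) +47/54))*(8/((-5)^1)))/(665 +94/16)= 829576928/89771850045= 0.01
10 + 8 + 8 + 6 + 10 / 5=34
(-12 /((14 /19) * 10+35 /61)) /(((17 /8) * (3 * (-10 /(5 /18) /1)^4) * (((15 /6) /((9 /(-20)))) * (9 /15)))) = 0.00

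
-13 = -13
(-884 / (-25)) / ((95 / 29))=25636 / 2375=10.79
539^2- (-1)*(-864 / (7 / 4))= 2030191 / 7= 290027.29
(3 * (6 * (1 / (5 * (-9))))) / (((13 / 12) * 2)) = -12 / 65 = -0.18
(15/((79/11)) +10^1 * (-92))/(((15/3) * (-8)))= 14503/632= 22.95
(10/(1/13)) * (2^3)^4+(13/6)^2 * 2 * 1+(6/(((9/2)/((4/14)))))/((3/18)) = 67093951/126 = 532491.67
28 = 28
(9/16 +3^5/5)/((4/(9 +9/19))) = 1863/16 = 116.44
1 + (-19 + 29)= 11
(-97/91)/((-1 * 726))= 97/66066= 0.00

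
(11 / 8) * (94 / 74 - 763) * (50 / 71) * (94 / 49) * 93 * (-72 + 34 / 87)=5025217769000 / 533281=9423207.97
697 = 697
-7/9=-0.78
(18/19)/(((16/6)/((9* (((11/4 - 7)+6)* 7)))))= 39.17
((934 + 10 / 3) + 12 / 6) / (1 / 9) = 8454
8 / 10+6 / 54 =41 / 45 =0.91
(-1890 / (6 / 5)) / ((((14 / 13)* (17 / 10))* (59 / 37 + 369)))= -541125 / 233104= -2.32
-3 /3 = -1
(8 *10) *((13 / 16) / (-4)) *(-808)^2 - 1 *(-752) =-10608288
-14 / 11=-1.27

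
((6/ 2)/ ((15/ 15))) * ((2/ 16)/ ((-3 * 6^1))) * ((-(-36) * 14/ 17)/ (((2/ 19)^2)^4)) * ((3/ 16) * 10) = -5349822357915/ 69632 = -76829939.65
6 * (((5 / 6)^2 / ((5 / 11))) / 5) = 1.83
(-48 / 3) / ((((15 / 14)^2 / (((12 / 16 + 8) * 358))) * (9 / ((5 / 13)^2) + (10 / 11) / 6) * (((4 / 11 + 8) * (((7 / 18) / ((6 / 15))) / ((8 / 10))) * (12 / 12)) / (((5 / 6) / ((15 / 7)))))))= -27.39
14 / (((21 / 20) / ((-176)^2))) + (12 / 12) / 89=110274563 / 267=413013.34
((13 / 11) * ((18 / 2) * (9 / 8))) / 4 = 1053 / 352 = 2.99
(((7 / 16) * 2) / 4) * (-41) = -287 / 32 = -8.97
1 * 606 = 606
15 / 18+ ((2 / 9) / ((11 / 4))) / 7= 1171 / 1386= 0.84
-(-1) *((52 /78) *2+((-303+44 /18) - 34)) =-333.22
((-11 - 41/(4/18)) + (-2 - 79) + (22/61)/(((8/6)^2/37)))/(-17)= 131269/8296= 15.82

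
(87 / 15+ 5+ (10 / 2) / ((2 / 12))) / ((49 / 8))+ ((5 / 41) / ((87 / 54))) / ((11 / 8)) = 21521328 / 3204355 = 6.72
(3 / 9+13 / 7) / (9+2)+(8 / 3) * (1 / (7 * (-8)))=5 / 33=0.15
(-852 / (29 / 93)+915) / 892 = -52701 / 25868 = -2.04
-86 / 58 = -1.48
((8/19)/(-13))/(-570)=4/70395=0.00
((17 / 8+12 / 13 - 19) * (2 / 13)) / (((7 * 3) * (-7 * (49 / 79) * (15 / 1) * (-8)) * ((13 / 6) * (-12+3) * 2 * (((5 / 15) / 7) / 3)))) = 6241 / 17224480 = 0.00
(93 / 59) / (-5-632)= -93 / 37583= -0.00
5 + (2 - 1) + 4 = 10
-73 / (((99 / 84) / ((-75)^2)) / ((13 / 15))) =-3321500 / 11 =-301954.55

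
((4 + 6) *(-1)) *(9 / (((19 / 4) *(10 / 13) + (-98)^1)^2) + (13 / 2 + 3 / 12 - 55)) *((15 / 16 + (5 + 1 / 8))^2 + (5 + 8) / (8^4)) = 79473360263435 / 4481179648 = 17734.92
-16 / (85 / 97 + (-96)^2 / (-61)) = 94672 / 888767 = 0.11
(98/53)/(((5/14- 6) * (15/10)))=-2744/12561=-0.22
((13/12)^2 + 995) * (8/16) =143449/288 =498.09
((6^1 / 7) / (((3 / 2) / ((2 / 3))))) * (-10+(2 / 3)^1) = -3.56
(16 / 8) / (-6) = -1 / 3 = -0.33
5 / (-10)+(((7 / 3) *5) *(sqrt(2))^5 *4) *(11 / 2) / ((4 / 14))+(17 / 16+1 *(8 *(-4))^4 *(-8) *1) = -8383525.70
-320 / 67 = -4.78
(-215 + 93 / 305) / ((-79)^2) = -65482 / 1903505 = -0.03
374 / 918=11 / 27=0.41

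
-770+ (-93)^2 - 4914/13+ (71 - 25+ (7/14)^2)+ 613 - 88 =32289/4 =8072.25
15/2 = 7.50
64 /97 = 0.66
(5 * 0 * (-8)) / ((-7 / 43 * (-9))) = 0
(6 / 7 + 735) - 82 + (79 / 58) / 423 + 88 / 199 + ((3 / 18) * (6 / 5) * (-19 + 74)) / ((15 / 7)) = 112683952823 / 170879310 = 659.44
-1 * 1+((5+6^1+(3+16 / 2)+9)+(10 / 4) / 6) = 365 / 12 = 30.42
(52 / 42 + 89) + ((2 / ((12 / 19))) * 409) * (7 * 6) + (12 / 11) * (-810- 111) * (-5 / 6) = 12779962 / 231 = 55324.51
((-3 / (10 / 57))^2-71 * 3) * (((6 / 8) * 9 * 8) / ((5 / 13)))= 2787291 / 250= 11149.16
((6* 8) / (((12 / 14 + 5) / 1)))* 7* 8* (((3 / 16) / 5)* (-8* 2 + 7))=-31752 / 205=-154.89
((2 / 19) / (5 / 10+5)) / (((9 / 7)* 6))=14 / 5643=0.00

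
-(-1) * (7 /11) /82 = 7 /902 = 0.01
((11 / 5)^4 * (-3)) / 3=-14641 / 625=-23.43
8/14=4/7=0.57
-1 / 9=-0.11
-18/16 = -1.12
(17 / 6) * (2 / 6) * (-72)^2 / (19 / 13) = 63648 / 19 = 3349.89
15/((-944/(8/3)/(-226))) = 565/59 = 9.58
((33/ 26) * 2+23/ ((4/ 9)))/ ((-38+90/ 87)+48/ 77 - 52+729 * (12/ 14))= 2101253/ 20765992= 0.10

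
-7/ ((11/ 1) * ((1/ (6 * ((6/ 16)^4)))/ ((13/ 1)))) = -0.98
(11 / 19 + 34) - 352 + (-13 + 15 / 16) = -100163 / 304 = -329.48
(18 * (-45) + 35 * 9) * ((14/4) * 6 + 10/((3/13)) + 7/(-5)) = -31152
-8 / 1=-8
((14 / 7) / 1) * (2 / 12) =1 / 3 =0.33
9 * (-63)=-567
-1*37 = -37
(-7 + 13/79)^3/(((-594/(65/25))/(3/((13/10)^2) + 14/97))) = 2.68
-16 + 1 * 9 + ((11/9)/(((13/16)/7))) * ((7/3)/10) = -7973/1755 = -4.54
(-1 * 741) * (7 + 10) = -12597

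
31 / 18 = 1.72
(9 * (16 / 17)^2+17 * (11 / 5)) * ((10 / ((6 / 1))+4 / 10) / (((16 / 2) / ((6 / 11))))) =2032453 / 317900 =6.39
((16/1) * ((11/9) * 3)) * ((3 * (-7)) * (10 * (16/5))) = -39424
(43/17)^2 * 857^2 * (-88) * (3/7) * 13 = -4660642961832/2023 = -2303827465.07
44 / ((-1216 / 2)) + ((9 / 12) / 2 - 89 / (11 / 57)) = -385295 / 836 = -460.88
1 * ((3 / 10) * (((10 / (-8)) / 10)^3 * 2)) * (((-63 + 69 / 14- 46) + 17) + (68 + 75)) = -2349 / 35840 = -0.07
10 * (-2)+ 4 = -16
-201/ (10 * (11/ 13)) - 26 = -5473/ 110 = -49.75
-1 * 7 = -7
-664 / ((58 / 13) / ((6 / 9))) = -8632 / 87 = -99.22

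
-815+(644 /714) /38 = -789712 /969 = -814.98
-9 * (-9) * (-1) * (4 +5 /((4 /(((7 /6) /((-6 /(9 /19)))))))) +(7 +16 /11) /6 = -1047559 /3344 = -313.27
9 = 9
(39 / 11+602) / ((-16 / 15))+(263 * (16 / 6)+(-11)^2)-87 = 88511 / 528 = 167.63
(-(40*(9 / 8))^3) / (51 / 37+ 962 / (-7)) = 23601375 / 35237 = 669.79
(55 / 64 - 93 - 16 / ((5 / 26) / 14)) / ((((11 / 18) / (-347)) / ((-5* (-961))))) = 1207146871863 / 352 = 3429394522.34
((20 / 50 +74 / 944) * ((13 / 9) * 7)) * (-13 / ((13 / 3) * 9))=-102739 / 63720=-1.61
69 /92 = 3 /4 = 0.75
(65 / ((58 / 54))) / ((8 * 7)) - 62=-98933 / 1624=-60.92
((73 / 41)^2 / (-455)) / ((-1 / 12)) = 63948 / 764855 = 0.08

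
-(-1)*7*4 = 28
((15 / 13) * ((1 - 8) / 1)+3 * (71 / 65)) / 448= -3 / 280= -0.01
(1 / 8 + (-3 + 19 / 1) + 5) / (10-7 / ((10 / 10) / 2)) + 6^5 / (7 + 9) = 480.72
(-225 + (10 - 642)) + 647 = -210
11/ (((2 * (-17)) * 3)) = -11/ 102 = -0.11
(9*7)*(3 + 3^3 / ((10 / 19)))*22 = 376299 / 5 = 75259.80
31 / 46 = 0.67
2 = 2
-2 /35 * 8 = -0.46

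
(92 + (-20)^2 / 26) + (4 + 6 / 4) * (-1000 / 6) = -31562 / 39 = -809.28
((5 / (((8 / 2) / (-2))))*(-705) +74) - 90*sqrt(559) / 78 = 1809.22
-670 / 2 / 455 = -67 / 91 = -0.74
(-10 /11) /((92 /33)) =-15 /46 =-0.33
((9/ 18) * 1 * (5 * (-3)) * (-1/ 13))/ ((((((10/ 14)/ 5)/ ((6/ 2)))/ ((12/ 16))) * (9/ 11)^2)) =13.57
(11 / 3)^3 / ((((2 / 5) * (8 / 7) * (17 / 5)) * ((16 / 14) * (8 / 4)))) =1630475 / 117504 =13.88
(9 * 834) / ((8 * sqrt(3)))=1251 * sqrt(3) / 4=541.70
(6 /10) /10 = 3 /50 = 0.06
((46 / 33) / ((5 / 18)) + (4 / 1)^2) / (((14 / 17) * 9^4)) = 9826 / 2525985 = 0.00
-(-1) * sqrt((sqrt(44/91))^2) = 0.70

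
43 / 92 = 0.47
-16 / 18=-8 / 9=-0.89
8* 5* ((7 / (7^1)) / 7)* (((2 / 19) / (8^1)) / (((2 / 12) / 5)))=300 / 133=2.26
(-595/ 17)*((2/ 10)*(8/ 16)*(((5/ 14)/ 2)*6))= -15/ 4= -3.75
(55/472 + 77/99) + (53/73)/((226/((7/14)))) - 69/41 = -0.79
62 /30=31 /15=2.07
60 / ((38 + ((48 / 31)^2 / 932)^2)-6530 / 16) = -8021925051040 / 49485249273867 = -0.16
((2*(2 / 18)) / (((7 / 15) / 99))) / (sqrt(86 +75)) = 3.72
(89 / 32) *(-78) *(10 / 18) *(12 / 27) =-5785 / 108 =-53.56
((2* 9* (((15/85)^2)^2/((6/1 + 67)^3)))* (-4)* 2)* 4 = -46656/32491088857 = -0.00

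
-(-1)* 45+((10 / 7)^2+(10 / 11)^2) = 283805 / 5929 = 47.87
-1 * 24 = -24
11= 11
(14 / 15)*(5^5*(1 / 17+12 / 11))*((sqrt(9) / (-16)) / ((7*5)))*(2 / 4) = -26875 / 2992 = -8.98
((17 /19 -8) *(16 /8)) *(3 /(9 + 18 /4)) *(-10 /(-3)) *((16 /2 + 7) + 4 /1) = -200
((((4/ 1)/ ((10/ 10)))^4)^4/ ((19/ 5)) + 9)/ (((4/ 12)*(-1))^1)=-64424509953/ 19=-3390763681.74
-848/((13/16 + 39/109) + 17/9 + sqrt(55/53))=-33873161649408/108648468437 + 208917024768*sqrt(2915)/108648468437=-207.95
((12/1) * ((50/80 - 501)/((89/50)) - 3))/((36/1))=-101143/1068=-94.70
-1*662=-662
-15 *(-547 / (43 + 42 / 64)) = 262560 / 1397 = 187.95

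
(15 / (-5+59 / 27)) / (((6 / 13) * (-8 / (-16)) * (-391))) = 1755 / 29716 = 0.06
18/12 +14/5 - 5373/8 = -26693/40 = -667.32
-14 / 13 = -1.08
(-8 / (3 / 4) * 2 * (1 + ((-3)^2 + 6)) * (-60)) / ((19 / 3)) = 61440 / 19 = 3233.68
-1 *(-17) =17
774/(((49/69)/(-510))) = -27237060/49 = -555858.37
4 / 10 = 2 / 5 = 0.40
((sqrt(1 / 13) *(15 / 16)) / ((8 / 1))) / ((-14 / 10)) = -75 *sqrt(13) / 11648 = -0.02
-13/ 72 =-0.18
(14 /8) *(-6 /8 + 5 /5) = 7 /16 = 0.44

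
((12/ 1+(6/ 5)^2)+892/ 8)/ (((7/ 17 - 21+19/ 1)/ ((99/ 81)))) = -1168189/ 12150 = -96.15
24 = 24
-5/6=-0.83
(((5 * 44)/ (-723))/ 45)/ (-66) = 2/ 19521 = 0.00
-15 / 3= -5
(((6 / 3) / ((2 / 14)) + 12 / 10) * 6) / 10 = 228 / 25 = 9.12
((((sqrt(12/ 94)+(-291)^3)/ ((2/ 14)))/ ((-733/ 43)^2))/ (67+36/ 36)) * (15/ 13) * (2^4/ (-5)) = 3827323431036/ 118740869 - 155316 * sqrt(282)/ 5580820843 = 32232.57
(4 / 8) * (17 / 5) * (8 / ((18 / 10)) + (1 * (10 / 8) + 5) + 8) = 11441 / 360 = 31.78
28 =28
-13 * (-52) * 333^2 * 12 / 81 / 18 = 1850888 / 3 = 616962.67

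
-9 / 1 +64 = 55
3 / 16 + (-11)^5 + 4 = -2576749 / 16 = -161046.81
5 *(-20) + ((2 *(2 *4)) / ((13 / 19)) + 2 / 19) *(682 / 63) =800288 / 5187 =154.29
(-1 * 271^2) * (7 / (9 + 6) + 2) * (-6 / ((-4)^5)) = -1061.45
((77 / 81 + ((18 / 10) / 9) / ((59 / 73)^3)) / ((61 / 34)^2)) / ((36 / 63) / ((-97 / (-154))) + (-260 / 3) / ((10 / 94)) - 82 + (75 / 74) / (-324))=-3670311624625024 / 7960256989041706365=-0.00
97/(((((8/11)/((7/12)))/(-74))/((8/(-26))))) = 276353/156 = 1771.49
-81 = -81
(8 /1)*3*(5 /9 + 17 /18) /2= 18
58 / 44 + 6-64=-1247 / 22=-56.68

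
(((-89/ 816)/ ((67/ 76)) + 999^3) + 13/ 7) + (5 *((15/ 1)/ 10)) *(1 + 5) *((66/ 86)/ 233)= 955704987046654109/ 958577844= 997003000.88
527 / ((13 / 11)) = 5797 / 13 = 445.92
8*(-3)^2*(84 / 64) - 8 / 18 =1693 / 18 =94.06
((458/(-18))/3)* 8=-1832/27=-67.85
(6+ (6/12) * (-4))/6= 0.67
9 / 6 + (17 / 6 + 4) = 25 / 3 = 8.33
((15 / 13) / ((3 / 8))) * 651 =26040 / 13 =2003.08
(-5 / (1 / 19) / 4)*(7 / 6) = -665 / 24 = -27.71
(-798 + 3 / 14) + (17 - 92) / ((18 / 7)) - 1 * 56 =-18542 / 21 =-882.95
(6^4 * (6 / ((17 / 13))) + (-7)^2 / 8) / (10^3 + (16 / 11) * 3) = 5.93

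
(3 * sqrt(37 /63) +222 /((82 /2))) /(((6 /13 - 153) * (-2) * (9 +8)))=13 * sqrt(259) /471954 +481 /460717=0.00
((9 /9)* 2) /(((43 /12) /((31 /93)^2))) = 8 /129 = 0.06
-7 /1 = -7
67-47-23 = -3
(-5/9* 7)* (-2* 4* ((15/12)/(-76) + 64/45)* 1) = 134617/3078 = 43.74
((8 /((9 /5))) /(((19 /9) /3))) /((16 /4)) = 30 /19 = 1.58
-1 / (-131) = 1 / 131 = 0.01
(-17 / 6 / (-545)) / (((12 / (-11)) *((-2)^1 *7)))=187 / 549360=0.00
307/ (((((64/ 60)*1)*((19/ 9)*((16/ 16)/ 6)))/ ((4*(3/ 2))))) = 4907.96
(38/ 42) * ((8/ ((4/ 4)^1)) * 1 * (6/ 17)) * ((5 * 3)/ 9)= 1520/ 357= 4.26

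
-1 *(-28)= 28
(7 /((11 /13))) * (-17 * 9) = -13923 /11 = -1265.73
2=2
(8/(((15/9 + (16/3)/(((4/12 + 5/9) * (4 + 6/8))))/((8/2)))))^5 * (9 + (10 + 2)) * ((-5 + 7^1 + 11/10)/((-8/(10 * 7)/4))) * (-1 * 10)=460016281295089827840/129891985607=3541529364.92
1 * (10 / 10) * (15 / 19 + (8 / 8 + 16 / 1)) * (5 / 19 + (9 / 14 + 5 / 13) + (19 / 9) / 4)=1471405 / 45486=32.35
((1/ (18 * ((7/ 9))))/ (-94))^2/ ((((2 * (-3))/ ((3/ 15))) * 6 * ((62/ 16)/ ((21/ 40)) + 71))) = -1/ 24434014080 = -0.00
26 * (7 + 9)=416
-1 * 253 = -253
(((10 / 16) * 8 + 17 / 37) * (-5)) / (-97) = 0.28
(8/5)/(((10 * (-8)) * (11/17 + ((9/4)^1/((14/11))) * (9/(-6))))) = 952/95425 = 0.01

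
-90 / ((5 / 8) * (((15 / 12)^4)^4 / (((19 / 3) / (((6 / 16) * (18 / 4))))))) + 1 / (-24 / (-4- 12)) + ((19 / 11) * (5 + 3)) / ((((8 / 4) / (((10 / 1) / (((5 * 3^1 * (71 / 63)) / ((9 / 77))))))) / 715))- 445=-126541940886364939 / 1072540283203125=-117.98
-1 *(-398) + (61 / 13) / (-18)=93071 / 234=397.74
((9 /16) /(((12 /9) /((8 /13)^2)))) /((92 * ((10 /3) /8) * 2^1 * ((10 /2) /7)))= 567 /194350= 0.00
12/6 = 2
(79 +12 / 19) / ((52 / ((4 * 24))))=36312 / 247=147.01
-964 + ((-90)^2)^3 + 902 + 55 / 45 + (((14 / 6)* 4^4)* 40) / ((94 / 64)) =224799549855571 / 423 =531441016207.02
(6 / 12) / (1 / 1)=1 / 2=0.50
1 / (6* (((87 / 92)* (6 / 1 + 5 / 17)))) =782 / 27927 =0.03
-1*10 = -10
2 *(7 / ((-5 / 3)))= -42 / 5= -8.40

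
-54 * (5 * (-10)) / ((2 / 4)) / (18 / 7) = 2100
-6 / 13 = -0.46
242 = 242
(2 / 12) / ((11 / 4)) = 2 / 33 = 0.06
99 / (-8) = -99 / 8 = -12.38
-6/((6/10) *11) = -10/11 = -0.91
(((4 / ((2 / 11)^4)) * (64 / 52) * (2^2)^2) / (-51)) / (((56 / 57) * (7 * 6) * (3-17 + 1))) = 1112716 / 422331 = 2.63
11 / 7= 1.57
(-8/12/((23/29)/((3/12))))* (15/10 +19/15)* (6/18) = -0.19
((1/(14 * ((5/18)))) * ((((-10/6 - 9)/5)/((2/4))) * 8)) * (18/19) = -27648/3325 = -8.32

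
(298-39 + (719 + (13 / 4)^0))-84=895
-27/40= -0.68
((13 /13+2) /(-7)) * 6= -2.57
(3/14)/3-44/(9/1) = -607/126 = -4.82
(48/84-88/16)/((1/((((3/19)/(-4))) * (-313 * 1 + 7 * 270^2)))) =105567309/1064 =99217.40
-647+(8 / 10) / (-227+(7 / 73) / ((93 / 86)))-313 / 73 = -366209880108 / 562282865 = -651.29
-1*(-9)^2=-81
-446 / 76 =-223 / 38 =-5.87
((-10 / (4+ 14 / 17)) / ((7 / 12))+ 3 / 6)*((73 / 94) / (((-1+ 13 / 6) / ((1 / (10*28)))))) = -383907 / 52876880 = -0.01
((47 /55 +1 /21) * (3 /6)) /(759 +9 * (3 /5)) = 521 /882882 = 0.00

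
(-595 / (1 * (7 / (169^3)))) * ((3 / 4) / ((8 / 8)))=-1230836295 / 4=-307709073.75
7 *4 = 28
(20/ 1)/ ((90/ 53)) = 106/ 9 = 11.78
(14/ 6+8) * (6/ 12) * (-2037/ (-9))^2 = 14292271/ 54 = 264671.69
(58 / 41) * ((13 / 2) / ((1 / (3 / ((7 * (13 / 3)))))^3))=21141 / 2376647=0.01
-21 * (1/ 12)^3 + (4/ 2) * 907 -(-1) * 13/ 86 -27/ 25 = 1813.06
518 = 518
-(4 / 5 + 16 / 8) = -14 / 5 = -2.80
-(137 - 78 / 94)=-6400 / 47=-136.17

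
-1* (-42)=42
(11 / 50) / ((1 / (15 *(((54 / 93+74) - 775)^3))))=-337810727565201 / 297910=-1133935509.27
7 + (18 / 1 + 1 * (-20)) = 5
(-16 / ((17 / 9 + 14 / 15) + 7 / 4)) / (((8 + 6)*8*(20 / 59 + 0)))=-531 / 5761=-0.09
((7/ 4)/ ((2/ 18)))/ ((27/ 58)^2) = 5887/ 81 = 72.68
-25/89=-0.28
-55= -55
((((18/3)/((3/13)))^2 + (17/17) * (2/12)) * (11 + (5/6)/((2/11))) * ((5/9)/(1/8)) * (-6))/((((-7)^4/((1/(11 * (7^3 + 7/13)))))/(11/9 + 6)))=-0.22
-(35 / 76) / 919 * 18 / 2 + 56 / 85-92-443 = -3172271411 / 5936740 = -534.35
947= 947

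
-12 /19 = -0.63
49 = 49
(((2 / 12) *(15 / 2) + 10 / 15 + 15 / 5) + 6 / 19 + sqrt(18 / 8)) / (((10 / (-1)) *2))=-307 / 912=-0.34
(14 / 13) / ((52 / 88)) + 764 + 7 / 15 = 1942543 / 2535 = 766.29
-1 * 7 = -7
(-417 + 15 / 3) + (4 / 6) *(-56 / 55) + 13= -65947 / 165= -399.68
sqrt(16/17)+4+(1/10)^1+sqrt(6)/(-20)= -sqrt(6)/20+4 *sqrt(17)/17+41/10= 4.95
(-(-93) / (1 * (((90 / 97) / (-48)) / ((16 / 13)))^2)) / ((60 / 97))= 115887566848 / 190125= 609533.55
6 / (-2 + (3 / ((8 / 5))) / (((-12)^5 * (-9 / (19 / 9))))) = -322486272 / 107495329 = -3.00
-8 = -8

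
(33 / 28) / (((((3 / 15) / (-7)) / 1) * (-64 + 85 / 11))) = 1815 / 2476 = 0.73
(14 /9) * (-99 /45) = -154 /45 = -3.42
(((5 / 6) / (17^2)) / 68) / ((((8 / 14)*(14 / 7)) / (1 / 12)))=35 / 11319552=0.00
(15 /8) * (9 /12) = 45 /32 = 1.41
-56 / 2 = -28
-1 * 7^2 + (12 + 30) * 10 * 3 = 1211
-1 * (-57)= 57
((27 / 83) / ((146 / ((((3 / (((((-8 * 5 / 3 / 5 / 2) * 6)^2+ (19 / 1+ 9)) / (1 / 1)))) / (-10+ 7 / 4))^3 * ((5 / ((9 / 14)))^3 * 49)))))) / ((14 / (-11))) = 600250 / 240842759751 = 0.00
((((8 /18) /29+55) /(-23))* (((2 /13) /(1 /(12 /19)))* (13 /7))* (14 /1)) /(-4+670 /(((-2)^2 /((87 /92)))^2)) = -676366336 /3743659851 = -0.18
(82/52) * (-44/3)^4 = 76835968/1053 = 72968.63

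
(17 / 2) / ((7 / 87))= 1479 / 14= 105.64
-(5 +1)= -6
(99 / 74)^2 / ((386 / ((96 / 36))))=3267 / 264217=0.01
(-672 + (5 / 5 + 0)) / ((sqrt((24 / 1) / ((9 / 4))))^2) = -2013 / 32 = -62.91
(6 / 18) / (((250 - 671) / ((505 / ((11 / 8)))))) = -4040 / 13893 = -0.29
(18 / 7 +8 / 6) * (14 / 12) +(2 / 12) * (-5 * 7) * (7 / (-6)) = 409 / 36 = 11.36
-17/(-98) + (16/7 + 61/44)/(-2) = -7169/4312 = -1.66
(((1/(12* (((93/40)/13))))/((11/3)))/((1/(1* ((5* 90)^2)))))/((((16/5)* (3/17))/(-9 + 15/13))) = -357542.16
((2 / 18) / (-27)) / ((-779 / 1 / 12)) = 4 / 63099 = 0.00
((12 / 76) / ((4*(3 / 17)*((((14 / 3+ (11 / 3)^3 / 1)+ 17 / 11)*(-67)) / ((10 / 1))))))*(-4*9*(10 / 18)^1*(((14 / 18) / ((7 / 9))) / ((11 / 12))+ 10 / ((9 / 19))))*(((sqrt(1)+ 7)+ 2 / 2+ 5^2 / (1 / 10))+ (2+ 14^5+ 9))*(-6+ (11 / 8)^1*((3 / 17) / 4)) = -71651298888225 / 83946712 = -853533.12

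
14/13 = 1.08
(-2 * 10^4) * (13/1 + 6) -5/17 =-6460005/17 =-380000.29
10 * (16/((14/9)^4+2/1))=524880/25769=20.37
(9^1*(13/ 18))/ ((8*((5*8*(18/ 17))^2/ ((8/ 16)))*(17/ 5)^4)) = 325/ 191766528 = 0.00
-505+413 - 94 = -186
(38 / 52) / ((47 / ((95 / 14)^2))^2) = 1547561875 / 2206384544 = 0.70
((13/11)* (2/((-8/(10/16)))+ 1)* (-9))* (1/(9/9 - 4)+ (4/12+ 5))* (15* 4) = -236925/88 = -2692.33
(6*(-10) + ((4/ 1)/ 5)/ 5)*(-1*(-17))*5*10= -50864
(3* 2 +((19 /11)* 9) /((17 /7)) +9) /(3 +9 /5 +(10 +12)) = 10005 /12529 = 0.80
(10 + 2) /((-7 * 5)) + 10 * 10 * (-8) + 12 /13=-363736 /455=-799.42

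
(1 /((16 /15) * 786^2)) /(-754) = -5 /2484363648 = -0.00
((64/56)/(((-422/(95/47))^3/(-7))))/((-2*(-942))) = 857375/1837476689033292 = 0.00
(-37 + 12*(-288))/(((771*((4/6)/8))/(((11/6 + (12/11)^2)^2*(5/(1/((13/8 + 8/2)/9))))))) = -420734033125/270917064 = -1553.00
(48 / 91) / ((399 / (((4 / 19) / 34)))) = 32 / 3909269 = 0.00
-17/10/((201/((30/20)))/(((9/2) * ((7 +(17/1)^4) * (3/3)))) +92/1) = -1597473/86451815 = -0.02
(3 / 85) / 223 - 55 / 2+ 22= -208499 / 37910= -5.50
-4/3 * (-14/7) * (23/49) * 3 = 184/49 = 3.76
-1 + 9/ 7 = 2/ 7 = 0.29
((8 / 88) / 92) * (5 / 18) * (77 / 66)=35 / 109296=0.00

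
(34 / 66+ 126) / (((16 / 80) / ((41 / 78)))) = 855875 / 2574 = 332.51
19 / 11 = 1.73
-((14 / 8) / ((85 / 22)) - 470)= 79823 / 170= 469.55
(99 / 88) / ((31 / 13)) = 117 / 248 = 0.47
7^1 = 7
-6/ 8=-3/ 4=-0.75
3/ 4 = 0.75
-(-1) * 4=4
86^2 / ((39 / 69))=170108 / 13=13085.23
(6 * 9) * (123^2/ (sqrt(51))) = 272322 * sqrt(51)/ 17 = 114398.12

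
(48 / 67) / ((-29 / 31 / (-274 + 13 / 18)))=1219912 / 5829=209.28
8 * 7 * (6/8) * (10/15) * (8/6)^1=37.33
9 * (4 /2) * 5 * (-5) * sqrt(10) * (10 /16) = -1125 * sqrt(10) /4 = -889.39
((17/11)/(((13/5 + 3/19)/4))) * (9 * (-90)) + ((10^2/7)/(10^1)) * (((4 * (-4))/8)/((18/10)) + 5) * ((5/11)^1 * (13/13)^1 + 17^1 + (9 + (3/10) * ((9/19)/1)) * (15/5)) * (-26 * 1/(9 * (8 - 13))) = -112333318/67203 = -1671.55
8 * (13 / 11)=104 / 11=9.45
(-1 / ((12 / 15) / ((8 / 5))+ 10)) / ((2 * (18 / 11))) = -0.03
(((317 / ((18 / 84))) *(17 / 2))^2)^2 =24999992337599054.83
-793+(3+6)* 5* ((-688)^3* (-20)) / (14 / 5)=104676643778.43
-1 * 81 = -81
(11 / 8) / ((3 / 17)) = 187 / 24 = 7.79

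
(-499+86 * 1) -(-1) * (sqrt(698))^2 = 285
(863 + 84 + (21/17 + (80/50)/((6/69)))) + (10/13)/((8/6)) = 2137539/2210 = 967.21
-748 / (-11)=68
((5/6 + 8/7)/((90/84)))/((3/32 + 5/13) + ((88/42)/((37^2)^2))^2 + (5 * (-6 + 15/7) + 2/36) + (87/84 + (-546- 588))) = -5942665638664230112/3710745308236952479245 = -0.00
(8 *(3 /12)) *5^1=10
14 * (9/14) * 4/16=9/4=2.25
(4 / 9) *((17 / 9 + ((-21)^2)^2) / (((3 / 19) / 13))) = 1729341848 / 243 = 7116633.12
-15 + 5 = -10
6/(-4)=-3/2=-1.50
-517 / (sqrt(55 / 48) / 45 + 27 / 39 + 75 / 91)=-126213927840 / 370124269 + 154125972 * sqrt(165) / 370124269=-335.66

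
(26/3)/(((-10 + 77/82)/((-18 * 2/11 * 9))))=230256/8173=28.17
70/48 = 35/24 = 1.46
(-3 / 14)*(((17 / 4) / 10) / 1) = -51 / 560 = -0.09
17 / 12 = 1.42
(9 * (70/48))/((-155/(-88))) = 231/31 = 7.45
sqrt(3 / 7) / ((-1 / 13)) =-13 * sqrt(21) / 7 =-8.51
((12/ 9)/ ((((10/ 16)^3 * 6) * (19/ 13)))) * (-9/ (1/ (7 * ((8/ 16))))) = -46592/ 2375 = -19.62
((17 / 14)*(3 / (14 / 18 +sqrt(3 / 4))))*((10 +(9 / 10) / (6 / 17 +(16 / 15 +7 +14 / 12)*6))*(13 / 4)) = -566465211 / 890932 +5098186899*sqrt(3) / 12473048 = 72.14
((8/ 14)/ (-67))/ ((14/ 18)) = -36/ 3283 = -0.01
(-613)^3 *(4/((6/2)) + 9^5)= -40806094574947/3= -13602031524982.33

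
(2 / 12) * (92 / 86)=23 / 129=0.18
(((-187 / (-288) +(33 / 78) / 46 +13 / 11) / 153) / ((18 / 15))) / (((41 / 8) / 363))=95876605 / 135045144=0.71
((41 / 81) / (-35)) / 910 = -41 / 2579850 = -0.00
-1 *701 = -701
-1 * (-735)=735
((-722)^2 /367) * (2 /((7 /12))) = 12510816 /2569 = 4869.92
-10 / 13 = -0.77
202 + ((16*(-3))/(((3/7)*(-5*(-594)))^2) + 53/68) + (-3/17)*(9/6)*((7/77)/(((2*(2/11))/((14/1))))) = 45403370861/224932950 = 201.85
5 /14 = 0.36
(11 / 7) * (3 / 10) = 33 / 70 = 0.47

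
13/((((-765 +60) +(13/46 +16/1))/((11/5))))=-506/12185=-0.04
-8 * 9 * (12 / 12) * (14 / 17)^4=-2765952 / 83521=-33.12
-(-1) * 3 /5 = 3 /5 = 0.60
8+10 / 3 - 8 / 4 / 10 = 167 / 15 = 11.13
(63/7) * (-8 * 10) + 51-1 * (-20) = -649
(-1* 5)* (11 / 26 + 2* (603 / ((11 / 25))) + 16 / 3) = -11783195 / 858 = -13733.33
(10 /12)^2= 25 /36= 0.69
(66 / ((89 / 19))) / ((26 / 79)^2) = 3913107 / 30082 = 130.08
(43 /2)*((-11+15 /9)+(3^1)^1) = -817 /6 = -136.17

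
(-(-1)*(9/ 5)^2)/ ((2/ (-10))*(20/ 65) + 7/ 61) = 64233/ 1055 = 60.88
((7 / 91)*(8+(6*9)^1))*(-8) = -496 / 13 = -38.15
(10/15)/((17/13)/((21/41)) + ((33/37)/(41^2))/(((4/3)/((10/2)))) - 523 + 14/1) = -45279416/34397293745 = -0.00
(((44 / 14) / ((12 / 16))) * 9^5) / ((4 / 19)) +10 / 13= 106957492 / 91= 1175357.05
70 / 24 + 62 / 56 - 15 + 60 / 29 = -10849 / 1218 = -8.91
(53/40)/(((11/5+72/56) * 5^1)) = 371/4880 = 0.08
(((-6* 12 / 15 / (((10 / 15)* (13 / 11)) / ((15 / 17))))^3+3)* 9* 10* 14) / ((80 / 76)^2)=-173229.04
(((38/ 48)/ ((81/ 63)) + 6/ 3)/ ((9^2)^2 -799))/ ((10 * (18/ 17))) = 1921/ 44805312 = 0.00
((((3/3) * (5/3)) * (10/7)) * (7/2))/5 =5/3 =1.67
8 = 8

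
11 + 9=20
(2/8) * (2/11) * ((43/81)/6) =43/10692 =0.00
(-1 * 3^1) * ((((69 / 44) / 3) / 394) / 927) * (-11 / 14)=0.00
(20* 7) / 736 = 35 / 184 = 0.19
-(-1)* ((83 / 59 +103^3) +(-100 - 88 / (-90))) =2900931016 / 2655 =1092629.38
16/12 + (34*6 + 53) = 775/3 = 258.33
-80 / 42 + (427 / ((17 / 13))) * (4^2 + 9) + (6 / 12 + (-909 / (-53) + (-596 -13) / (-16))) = 2487595025 / 302736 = 8217.04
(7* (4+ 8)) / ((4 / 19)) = 399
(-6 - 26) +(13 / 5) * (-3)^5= -3319 / 5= -663.80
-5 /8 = -0.62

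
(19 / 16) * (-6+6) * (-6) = 0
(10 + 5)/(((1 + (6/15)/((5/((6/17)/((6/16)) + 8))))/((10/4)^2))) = 53125/972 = 54.66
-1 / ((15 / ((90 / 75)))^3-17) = -8 / 15489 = -0.00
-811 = -811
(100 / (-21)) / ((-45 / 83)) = 8.78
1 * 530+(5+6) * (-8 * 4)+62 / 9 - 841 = -5905 / 9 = -656.11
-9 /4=-2.25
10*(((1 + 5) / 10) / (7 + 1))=3 / 4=0.75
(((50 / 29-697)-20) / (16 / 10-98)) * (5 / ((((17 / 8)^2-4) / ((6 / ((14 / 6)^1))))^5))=2164899310888550400 / 18917714473273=114437.68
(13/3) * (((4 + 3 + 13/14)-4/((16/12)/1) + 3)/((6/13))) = 74.44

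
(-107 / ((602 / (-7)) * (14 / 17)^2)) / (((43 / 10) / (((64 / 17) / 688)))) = 9095 / 3895843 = 0.00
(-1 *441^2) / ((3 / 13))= -842751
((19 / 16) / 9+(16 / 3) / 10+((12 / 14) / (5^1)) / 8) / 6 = 3461 / 30240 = 0.11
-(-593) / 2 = 593 / 2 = 296.50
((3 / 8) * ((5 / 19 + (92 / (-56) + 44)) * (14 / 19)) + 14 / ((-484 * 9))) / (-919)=-37027871 / 2890284408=-0.01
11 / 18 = 0.61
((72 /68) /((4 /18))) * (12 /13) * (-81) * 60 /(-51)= 419.12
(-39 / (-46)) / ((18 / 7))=91 / 276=0.33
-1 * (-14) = 14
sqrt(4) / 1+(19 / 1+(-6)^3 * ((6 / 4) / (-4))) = 102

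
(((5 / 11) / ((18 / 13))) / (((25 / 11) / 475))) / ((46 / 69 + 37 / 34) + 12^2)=20995 / 44601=0.47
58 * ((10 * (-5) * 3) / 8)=-2175 / 2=-1087.50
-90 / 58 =-45 / 29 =-1.55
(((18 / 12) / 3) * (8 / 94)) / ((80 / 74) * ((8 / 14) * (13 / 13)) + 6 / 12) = 1036 / 27213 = 0.04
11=11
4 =4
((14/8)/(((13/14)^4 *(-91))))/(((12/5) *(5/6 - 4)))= 24010/7054567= 0.00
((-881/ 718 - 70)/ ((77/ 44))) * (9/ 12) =-30.53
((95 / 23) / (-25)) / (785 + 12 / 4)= -19 / 90620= -0.00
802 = 802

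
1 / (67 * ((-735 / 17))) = -17 / 49245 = -0.00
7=7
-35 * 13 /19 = -455 /19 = -23.95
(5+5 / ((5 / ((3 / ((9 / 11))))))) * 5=130 / 3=43.33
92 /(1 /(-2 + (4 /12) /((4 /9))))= -115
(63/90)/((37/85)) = 119/74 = 1.61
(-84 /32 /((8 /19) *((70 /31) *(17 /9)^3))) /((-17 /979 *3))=420363999 /53453440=7.86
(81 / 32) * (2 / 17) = 81 / 272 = 0.30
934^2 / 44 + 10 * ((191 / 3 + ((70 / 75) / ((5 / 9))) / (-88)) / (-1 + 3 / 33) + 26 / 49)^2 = 1618810256088659 / 23769900000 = 68103.37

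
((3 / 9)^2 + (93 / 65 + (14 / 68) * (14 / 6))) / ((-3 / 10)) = -40223 / 5967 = -6.74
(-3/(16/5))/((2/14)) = -105/16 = -6.56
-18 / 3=-6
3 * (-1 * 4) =-12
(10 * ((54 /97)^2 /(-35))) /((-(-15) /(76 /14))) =-73872 /2305205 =-0.03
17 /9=1.89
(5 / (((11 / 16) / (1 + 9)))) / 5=160 / 11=14.55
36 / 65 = 0.55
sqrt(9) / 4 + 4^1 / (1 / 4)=67 / 4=16.75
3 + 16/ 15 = 61/ 15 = 4.07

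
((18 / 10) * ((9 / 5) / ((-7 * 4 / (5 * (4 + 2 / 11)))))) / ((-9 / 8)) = 828 / 385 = 2.15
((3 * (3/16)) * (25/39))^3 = 421875/8998912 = 0.05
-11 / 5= -2.20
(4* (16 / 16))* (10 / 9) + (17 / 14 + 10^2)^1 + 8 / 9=4475 / 42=106.55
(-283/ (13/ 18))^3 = -132183370584/ 2197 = -60165393.98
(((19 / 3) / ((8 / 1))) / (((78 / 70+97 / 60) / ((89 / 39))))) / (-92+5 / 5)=-8455 / 1163058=-0.01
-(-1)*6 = 6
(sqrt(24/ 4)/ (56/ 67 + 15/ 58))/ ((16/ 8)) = 1943 * sqrt(6)/ 4253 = 1.12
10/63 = 0.16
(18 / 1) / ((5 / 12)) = 216 / 5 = 43.20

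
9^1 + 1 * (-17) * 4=-59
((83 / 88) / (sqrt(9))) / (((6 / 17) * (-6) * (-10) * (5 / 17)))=23987 / 475200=0.05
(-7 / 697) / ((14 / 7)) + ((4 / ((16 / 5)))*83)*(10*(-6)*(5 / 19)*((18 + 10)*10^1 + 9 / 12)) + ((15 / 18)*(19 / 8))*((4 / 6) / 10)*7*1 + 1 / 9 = -877048121869 / 1906992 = -459911.80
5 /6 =0.83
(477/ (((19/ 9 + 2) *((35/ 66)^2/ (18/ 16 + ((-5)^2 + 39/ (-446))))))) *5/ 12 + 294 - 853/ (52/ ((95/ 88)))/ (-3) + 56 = 134093356011169/ 27751083360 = 4832.00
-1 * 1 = -1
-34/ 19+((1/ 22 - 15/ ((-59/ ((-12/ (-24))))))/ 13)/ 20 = -1433758/ 801515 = -1.79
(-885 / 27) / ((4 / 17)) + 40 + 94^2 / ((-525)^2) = -109449031 / 1102500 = -99.27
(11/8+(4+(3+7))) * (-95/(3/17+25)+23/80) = -3670197/68480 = -53.60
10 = 10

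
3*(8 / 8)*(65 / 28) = 195 / 28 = 6.96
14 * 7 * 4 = 392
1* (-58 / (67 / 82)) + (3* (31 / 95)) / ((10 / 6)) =-2240407 / 31825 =-70.40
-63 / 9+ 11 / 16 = -101 / 16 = -6.31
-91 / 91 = -1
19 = 19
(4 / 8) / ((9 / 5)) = 5 / 18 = 0.28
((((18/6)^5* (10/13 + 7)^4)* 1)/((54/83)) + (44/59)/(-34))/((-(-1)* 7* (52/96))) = 935595811787484/2606848153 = 358899.24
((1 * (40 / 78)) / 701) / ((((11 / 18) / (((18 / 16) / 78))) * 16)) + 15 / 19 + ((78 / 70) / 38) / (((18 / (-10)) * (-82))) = 538705816211 / 682188098592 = 0.79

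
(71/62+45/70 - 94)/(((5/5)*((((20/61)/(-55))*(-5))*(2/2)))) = -1342671/434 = -3093.71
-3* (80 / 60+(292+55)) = -1045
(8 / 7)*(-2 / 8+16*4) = 510 / 7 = 72.86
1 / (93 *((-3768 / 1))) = -1 / 350424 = -0.00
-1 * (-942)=942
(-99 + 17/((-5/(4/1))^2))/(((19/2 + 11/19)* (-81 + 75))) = 41857/28725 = 1.46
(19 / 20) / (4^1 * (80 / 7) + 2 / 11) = 77 / 3720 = 0.02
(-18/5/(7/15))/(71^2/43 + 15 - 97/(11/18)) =12771/43862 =0.29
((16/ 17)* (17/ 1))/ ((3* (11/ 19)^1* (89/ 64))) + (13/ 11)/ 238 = 4633999/ 699006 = 6.63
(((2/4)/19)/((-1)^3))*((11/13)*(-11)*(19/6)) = 121/156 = 0.78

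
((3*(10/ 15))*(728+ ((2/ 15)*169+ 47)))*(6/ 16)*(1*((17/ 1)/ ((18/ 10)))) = 203371/ 36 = 5649.19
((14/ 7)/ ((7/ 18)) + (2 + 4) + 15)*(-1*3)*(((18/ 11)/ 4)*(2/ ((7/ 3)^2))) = -44469/ 3773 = -11.79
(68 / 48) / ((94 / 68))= 289 / 282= 1.02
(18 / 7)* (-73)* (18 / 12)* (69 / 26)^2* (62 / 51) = -96967287 / 40222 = -2410.80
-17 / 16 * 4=-17 / 4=-4.25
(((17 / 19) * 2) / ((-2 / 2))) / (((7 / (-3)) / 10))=1020 / 133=7.67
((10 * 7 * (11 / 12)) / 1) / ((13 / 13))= 385 / 6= 64.17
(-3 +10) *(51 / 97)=357 / 97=3.68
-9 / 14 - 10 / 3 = -167 / 42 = -3.98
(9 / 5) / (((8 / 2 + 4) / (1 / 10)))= 9 / 400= 0.02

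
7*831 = 5817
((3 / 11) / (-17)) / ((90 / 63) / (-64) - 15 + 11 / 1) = 672 / 168487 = 0.00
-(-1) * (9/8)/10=9/80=0.11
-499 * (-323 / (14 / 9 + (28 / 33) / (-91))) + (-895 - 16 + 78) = 205777129 / 1990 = 103405.59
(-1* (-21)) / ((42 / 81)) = 40.50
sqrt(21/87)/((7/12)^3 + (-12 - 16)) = -1728* sqrt(203)/1393189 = -0.02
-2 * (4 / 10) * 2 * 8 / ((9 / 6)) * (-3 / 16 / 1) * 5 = 8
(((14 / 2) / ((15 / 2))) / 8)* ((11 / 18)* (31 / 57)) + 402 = 24749507 / 61560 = 402.04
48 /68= 12 /17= 0.71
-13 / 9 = -1.44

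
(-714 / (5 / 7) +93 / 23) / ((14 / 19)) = -2175291 / 1610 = -1351.11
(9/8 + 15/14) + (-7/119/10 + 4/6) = 40801/14280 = 2.86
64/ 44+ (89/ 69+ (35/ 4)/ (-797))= 6614039/ 2419692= 2.73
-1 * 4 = -4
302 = 302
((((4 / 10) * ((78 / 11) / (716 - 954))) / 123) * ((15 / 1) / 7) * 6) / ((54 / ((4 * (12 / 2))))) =-208 / 375683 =-0.00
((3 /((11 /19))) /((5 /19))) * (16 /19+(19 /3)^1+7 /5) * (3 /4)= 34827 /275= 126.64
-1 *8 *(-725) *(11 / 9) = 63800 / 9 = 7088.89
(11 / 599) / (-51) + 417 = 12738922 / 30549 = 417.00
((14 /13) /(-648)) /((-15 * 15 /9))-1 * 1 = -1.00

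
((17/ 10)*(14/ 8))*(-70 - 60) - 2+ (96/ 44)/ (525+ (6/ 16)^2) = -191625267/ 492932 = -388.75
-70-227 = -297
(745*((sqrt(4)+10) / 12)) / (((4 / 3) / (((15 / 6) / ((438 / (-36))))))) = -33525 / 292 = -114.81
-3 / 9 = -1 / 3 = -0.33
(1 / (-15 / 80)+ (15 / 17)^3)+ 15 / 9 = -2.98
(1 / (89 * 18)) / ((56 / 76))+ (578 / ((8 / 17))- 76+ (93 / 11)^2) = 1660472147 / 1356894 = 1223.73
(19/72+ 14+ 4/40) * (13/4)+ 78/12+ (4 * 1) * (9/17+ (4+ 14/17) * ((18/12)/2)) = 1707991/24480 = 69.77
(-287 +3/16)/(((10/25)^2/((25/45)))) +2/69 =-13192991/13248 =-995.85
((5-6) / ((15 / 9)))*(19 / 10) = -57 / 50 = -1.14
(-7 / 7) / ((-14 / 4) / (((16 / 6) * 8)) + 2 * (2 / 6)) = -384 / 193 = -1.99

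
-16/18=-8/9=-0.89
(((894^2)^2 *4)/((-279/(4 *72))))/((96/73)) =-62174409879744/31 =-2005626125153.03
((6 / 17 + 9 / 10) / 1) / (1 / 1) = 213 / 170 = 1.25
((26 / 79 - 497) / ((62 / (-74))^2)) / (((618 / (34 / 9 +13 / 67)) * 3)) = -42882836645 / 28291519026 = -1.52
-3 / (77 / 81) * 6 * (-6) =113.61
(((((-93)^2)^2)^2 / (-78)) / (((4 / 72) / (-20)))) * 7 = 2350243600593168420 / 13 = 180787969276397570.77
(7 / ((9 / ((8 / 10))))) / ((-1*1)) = -28 / 45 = -0.62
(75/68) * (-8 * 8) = -1200/17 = -70.59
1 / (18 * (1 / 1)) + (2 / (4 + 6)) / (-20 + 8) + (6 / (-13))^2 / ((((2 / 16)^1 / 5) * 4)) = 65983 / 30420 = 2.17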